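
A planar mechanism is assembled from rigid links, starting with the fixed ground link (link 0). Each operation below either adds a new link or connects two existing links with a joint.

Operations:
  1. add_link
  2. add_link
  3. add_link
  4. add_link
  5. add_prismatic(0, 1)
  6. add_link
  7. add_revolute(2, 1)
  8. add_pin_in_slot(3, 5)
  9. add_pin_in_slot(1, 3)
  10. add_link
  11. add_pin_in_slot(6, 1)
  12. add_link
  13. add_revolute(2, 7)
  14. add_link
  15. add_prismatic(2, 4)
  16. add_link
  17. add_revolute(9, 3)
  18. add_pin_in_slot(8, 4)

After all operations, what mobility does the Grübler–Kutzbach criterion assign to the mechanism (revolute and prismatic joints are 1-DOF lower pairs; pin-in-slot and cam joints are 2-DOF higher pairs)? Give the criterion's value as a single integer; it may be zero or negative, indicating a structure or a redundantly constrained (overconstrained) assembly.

M = 13

L=1 J1=0 J2=0
add link → L=2 J1=0 J2=0
add link → L=3 J1=0 J2=0
add link → L=4 J1=0 J2=0
add link → L=5 J1=0 J2=0
P@0,1 dof=1 J1 → L=5 J1=1 J2=0
add link → L=6 J1=1 J2=0
R@2,1 dof=1 J1 → L=6 J1=2 J2=0
PS@3,5 dof=2 J2 → L=6 J1=2 J2=1
PS@1,3 dof=2 J2 → L=6 J1=2 J2=2
add link → L=7 J1=2 J2=2
PS@6,1 dof=2 J2 → L=7 J1=2 J2=3
add link → L=8 J1=2 J2=3
R@2,7 dof=1 J1 → L=8 J1=3 J2=3
add link → L=9 J1=3 J2=3
P@2,4 dof=1 J1 → L=9 J1=4 J2=3
add link → L=10 J1=4 J2=3
R@9,3 dof=1 J1 → L=10 J1=5 J2=3
PS@8,4 dof=2 J2 → L=10 J1=5 J2=4
M=3(L−1)−2J1−J2=3·9−2·5−4=13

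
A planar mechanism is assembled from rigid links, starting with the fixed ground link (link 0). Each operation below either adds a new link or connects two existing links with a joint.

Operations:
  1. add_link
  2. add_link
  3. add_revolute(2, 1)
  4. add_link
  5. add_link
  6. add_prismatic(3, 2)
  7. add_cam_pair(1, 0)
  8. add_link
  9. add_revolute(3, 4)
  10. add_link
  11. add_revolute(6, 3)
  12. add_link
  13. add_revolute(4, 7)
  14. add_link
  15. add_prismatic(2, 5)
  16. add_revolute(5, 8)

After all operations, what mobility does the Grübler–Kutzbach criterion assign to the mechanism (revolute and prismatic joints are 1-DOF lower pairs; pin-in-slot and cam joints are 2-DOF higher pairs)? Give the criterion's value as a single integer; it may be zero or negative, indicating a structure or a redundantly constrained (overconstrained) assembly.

[1;0;0] (link 0 is ground)
L+ [2;0;0]
L+ [3;0;0]
R(2,1)∈J1 [3;1;0]
L+ [4;1;0]
L+ [5;1;0]
P(3,2)∈J1 [5;2;0]
C(1,0)∈J2 [5;2;1]
L+ [6;2;1]
R(3,4)∈J1 [6;3;1]
L+ [7;3;1]
R(6,3)∈J1 [7;4;1]
L+ [8;4;1]
R(4,7)∈J1 [8;5;1]
L+ [9;5;1]
P(2,5)∈J1 [9;6;1]
R(5,8)∈J1 [9;7;1]
mobility = 24 − 14 − 1 = 9

M = 9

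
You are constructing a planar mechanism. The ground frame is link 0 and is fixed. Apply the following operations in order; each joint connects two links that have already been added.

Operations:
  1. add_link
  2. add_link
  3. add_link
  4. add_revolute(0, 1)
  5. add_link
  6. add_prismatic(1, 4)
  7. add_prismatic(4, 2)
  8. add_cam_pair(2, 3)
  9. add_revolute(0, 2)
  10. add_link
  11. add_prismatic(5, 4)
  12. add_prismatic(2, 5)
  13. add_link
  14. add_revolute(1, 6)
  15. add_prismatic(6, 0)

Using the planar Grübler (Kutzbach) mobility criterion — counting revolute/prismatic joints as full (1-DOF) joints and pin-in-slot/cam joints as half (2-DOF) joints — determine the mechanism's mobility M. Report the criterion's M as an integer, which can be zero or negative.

(L,J1,J2)=(1,0,0); link0 fixed
link1: (2,0,0)
link2: (3,0,0)
link3: (4,0,0)
R 0-1 [J1]: (4,1,0)
link4: (5,1,0)
P 1-4 [J1]: (5,2,0)
P 4-2 [J1]: (5,3,0)
C 2-3 [J2]: (5,3,1)
R 0-2 [J1]: (5,4,1)
link5: (6,4,1)
P 5-4 [J1]: (6,5,1)
P 2-5 [J1]: (6,6,1)
link6: (7,6,1)
R 1-6 [J1]: (7,7,1)
P 6-0 [J1]: (7,8,1)
Grübler: 3·6 − 2·8 − 1 = 1

M = 1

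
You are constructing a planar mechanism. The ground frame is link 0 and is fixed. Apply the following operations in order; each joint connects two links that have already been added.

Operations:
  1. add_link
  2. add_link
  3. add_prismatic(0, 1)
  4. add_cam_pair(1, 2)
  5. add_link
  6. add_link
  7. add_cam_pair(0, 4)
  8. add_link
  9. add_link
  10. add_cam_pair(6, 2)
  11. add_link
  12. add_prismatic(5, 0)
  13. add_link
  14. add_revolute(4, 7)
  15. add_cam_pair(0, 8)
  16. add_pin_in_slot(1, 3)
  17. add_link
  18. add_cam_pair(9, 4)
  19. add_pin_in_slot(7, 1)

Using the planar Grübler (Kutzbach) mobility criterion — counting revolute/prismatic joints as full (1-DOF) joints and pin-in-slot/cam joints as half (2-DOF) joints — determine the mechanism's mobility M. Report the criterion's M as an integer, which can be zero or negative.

M = 14

link 0 = ground. State L|J1|J2 = 1|0|0
+link1  2|0|0
+link2  3|0|0
P(0,1) f=1→J1  3|1|0
C(1,2) f=2→J2  3|1|1
+link3  4|1|1
+link4  5|1|1
C(0,4) f=2→J2  5|1|2
+link5  6|1|2
+link6  7|1|2
C(6,2) f=2→J2  7|1|3
+link7  8|1|3
P(5,0) f=1→J1  8|2|3
+link8  9|2|3
R(4,7) f=1→J1  9|3|3
C(0,8) f=2→J2  9|3|4
PS(1,3) f=2→J2  9|3|5
+link9  10|3|5
C(9,4) f=2→J2  10|3|6
PS(7,1) f=2→J2  10|3|7
M = 3(10−1)−2·3−7 = 27−6−7 = 14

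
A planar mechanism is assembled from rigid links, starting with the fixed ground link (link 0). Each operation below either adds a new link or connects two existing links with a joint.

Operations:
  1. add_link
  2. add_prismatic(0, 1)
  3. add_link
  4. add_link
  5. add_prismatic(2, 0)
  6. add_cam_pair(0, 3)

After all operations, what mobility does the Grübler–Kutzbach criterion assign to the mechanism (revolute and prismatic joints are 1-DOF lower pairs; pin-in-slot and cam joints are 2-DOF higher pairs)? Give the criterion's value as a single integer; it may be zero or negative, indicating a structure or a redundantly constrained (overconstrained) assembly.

(L,J1,J2)=(1,0,0); link0 fixed
link1: (2,0,0)
P 0-1 [J1]: (2,1,0)
link2: (3,1,0)
link3: (4,1,0)
P 2-0 [J1]: (4,2,0)
C 0-3 [J2]: (4,2,1)
Grübler: 3·3 − 2·2 − 1 = 4

M = 4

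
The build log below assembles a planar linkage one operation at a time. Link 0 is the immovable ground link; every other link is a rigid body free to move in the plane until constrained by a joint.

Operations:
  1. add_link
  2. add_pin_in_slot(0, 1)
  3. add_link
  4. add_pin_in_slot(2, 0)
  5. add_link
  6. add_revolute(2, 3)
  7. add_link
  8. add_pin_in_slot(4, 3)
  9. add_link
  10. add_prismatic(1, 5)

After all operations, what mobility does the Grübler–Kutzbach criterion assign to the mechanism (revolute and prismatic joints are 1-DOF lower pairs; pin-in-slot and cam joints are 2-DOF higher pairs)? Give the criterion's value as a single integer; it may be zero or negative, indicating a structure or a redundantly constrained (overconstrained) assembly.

M = 8

ground; <1,0,0>
#1 <2,0,0>
PS:0↔1 J2 <2,0,1>
#2 <3,0,1>
PS:2↔0 J2 <3,0,2>
#3 <4,0,2>
R:2↔3 J1 <4,1,2>
#4 <5,1,2>
PS:4↔3 J2 <5,1,3>
#5 <6,1,3>
P:1↔5 J1 <6,2,3>
3×5 − 2×2 − 1×3 = 8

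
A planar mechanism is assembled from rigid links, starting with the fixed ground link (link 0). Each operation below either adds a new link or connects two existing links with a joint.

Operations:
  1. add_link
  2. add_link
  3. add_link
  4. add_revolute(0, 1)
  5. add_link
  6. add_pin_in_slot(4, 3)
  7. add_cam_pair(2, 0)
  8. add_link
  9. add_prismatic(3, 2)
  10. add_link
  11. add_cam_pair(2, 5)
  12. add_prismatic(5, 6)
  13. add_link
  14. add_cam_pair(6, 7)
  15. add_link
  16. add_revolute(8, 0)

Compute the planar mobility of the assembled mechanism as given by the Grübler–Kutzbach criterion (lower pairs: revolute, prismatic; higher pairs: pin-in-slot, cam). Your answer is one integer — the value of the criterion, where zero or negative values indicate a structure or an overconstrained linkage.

L=1 J1=0 J2=0
add link → L=2 J1=0 J2=0
add link → L=3 J1=0 J2=0
add link → L=4 J1=0 J2=0
R@0,1 dof=1 J1 → L=4 J1=1 J2=0
add link → L=5 J1=1 J2=0
PS@4,3 dof=2 J2 → L=5 J1=1 J2=1
C@2,0 dof=2 J2 → L=5 J1=1 J2=2
add link → L=6 J1=1 J2=2
P@3,2 dof=1 J1 → L=6 J1=2 J2=2
add link → L=7 J1=2 J2=2
C@2,5 dof=2 J2 → L=7 J1=2 J2=3
P@5,6 dof=1 J1 → L=7 J1=3 J2=3
add link → L=8 J1=3 J2=3
C@6,7 dof=2 J2 → L=8 J1=3 J2=4
add link → L=9 J1=3 J2=4
R@8,0 dof=1 J1 → L=9 J1=4 J2=4
M=3(L−1)−2J1−J2=3·8−2·4−4=12

M = 12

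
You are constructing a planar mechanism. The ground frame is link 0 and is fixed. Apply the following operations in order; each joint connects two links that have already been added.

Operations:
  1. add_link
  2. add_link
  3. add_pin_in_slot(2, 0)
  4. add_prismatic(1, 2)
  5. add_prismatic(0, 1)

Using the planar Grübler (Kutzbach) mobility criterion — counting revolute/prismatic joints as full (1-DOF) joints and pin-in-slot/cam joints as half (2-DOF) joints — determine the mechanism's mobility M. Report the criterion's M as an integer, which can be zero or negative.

M = 1

link 0 = ground. State L|J1|J2 = 1|0|0
+link1  2|0|0
+link2  3|0|0
PS(2,0) f=2→J2  3|0|1
P(1,2) f=1→J1  3|1|1
P(0,1) f=1→J1  3|2|1
M = 3(3−1)−2·2−1 = 6−4−1 = 1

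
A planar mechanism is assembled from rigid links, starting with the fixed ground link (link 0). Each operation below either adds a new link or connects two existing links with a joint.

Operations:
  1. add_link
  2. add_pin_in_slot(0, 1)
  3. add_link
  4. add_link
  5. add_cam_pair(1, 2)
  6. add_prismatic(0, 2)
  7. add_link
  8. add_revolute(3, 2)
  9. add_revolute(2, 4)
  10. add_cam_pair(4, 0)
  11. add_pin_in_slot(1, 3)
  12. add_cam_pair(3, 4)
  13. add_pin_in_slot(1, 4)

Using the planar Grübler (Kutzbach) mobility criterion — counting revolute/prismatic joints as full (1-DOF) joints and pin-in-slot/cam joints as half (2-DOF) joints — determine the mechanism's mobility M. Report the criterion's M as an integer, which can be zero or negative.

M = 0

link 0 = ground. State L|J1|J2 = 1|0|0
+link1  2|0|0
PS(0,1) f=2→J2  2|0|1
+link2  3|0|1
+link3  4|0|1
C(1,2) f=2→J2  4|0|2
P(0,2) f=1→J1  4|1|2
+link4  5|1|2
R(3,2) f=1→J1  5|2|2
R(2,4) f=1→J1  5|3|2
C(4,0) f=2→J2  5|3|3
PS(1,3) f=2→J2  5|3|4
C(3,4) f=2→J2  5|3|5
PS(1,4) f=2→J2  5|3|6
M = 3(5−1)−2·3−6 = 12−6−6 = 0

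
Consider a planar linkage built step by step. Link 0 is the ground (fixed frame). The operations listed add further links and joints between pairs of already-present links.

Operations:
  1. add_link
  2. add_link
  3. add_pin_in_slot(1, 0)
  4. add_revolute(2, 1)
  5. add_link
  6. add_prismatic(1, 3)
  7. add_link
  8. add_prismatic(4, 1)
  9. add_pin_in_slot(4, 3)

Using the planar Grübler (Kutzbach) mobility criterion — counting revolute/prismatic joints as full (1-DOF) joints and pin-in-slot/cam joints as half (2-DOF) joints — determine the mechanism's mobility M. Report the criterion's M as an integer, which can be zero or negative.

M = 4

(L,J1,J2)=(1,0,0); link0 fixed
link1: (2,0,0)
link2: (3,0,0)
PS 1-0 [J2]: (3,0,1)
R 2-1 [J1]: (3,1,1)
link3: (4,1,1)
P 1-3 [J1]: (4,2,1)
link4: (5,2,1)
P 4-1 [J1]: (5,3,1)
PS 4-3 [J2]: (5,3,2)
Grübler: 3·4 − 2·3 − 2 = 4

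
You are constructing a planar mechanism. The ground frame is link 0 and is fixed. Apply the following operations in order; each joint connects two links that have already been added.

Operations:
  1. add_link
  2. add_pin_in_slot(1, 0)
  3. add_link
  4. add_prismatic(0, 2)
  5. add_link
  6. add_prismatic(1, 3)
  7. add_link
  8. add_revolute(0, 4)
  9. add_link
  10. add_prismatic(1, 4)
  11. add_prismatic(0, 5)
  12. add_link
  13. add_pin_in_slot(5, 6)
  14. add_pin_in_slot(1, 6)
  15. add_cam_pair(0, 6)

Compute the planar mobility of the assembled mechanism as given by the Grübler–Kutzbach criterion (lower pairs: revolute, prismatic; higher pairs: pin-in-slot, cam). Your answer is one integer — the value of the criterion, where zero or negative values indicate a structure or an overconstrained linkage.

M = 4

link 0 = ground. State L|J1|J2 = 1|0|0
+link1  2|0|0
PS(1,0) f=2→J2  2|0|1
+link2  3|0|1
P(0,2) f=1→J1  3|1|1
+link3  4|1|1
P(1,3) f=1→J1  4|2|1
+link4  5|2|1
R(0,4) f=1→J1  5|3|1
+link5  6|3|1
P(1,4) f=1→J1  6|4|1
P(0,5) f=1→J1  6|5|1
+link6  7|5|1
PS(5,6) f=2→J2  7|5|2
PS(1,6) f=2→J2  7|5|3
C(0,6) f=2→J2  7|5|4
M = 3(7−1)−2·5−4 = 18−10−4 = 4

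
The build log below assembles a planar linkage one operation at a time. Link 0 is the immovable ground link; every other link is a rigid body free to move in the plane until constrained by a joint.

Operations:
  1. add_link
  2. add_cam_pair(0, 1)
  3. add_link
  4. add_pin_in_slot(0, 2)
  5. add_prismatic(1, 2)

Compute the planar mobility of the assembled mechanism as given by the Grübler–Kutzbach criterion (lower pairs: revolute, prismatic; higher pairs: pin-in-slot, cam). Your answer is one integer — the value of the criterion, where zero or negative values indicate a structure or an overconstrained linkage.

link 0 = ground. State L|J1|J2 = 1|0|0
+link1  2|0|0
C(0,1) f=2→J2  2|0|1
+link2  3|0|1
PS(0,2) f=2→J2  3|0|2
P(1,2) f=1→J1  3|1|2
M = 3(3−1)−2·1−2 = 6−2−2 = 2

M = 2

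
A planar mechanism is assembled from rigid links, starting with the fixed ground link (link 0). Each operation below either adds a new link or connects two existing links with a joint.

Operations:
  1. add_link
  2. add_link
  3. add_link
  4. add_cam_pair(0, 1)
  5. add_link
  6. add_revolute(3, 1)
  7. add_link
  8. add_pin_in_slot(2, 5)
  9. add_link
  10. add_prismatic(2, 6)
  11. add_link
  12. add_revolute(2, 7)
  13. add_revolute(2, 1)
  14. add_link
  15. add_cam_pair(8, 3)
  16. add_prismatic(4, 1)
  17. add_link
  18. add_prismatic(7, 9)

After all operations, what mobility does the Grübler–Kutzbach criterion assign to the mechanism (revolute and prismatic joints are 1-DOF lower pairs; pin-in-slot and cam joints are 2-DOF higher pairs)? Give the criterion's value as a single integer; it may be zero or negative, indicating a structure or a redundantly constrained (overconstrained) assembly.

M = 12

(L,J1,J2)=(1,0,0); link0 fixed
link1: (2,0,0)
link2: (3,0,0)
link3: (4,0,0)
C 0-1 [J2]: (4,0,1)
link4: (5,0,1)
R 3-1 [J1]: (5,1,1)
link5: (6,1,1)
PS 2-5 [J2]: (6,1,2)
link6: (7,1,2)
P 2-6 [J1]: (7,2,2)
link7: (8,2,2)
R 2-7 [J1]: (8,3,2)
R 2-1 [J1]: (8,4,2)
link8: (9,4,2)
C 8-3 [J2]: (9,4,3)
P 4-1 [J1]: (9,5,3)
link9: (10,5,3)
P 7-9 [J1]: (10,6,3)
Grübler: 3·9 − 2·6 − 3 = 12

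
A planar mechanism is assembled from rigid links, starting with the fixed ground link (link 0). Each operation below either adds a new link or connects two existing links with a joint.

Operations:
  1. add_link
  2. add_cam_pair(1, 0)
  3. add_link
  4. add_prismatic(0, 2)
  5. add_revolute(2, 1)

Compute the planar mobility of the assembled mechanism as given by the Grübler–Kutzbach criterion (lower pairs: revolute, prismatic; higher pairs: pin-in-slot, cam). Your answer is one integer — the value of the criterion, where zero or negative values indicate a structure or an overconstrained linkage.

M = 1

[1;0;0] (link 0 is ground)
L+ [2;0;0]
C(1,0)∈J2 [2;0;1]
L+ [3;0;1]
P(0,2)∈J1 [3;1;1]
R(2,1)∈J1 [3;2;1]
mobility = 6 − 4 − 1 = 1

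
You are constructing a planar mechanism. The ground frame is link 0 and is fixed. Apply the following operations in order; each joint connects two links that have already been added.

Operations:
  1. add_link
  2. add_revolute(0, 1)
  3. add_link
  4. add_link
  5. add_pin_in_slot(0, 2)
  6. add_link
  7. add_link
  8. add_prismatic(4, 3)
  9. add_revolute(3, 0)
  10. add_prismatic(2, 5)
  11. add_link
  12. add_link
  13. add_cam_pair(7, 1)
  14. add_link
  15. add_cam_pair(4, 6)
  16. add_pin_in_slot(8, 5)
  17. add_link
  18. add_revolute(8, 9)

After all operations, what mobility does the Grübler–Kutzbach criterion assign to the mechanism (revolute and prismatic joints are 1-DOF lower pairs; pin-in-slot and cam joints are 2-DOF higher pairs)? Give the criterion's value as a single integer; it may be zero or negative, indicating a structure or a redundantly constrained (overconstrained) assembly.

[1;0;0] (link 0 is ground)
L+ [2;0;0]
R(0,1)∈J1 [2;1;0]
L+ [3;1;0]
L+ [4;1;0]
PS(0,2)∈J2 [4;1;1]
L+ [5;1;1]
L+ [6;1;1]
P(4,3)∈J1 [6;2;1]
R(3,0)∈J1 [6;3;1]
P(2,5)∈J1 [6;4;1]
L+ [7;4;1]
L+ [8;4;1]
C(7,1)∈J2 [8;4;2]
L+ [9;4;2]
C(4,6)∈J2 [9;4;3]
PS(8,5)∈J2 [9;4;4]
L+ [10;4;4]
R(8,9)∈J1 [10;5;4]
mobility = 27 − 10 − 4 = 13

M = 13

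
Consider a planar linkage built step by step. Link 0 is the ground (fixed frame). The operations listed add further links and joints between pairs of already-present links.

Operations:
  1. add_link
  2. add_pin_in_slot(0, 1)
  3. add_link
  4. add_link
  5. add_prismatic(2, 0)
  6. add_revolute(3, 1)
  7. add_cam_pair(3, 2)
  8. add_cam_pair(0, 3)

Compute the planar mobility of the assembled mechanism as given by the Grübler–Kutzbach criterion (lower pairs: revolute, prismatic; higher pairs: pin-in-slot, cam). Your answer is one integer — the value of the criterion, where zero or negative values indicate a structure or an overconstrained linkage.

(L,J1,J2)=(1,0,0); link0 fixed
link1: (2,0,0)
PS 0-1 [J2]: (2,0,1)
link2: (3,0,1)
link3: (4,0,1)
P 2-0 [J1]: (4,1,1)
R 3-1 [J1]: (4,2,1)
C 3-2 [J2]: (4,2,2)
C 0-3 [J2]: (4,2,3)
Grübler: 3·3 − 2·2 − 3 = 2

M = 2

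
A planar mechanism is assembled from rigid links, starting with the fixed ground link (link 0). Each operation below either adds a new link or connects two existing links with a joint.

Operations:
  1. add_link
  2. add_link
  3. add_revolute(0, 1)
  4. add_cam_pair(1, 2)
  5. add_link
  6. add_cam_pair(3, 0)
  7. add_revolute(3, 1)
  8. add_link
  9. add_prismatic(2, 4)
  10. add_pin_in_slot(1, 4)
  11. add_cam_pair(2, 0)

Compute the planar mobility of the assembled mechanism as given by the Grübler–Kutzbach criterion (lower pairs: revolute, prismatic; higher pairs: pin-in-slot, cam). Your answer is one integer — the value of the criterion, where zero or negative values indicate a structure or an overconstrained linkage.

M = 2

link 0 = ground. State L|J1|J2 = 1|0|0
+link1  2|0|0
+link2  3|0|0
R(0,1) f=1→J1  3|1|0
C(1,2) f=2→J2  3|1|1
+link3  4|1|1
C(3,0) f=2→J2  4|1|2
R(3,1) f=1→J1  4|2|2
+link4  5|2|2
P(2,4) f=1→J1  5|3|2
PS(1,4) f=2→J2  5|3|3
C(2,0) f=2→J2  5|3|4
M = 3(5−1)−2·3−4 = 12−6−4 = 2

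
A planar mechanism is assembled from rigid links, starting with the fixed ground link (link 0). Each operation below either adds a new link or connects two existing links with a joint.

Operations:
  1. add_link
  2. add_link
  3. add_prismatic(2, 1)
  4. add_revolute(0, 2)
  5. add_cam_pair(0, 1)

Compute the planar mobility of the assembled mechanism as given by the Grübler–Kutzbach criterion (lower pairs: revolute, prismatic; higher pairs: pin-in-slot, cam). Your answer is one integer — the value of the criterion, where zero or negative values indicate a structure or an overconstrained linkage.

M = 1

L=1 J1=0 J2=0
add link → L=2 J1=0 J2=0
add link → L=3 J1=0 J2=0
P@2,1 dof=1 J1 → L=3 J1=1 J2=0
R@0,2 dof=1 J1 → L=3 J1=2 J2=0
C@0,1 dof=2 J2 → L=3 J1=2 J2=1
M=3(L−1)−2J1−J2=3·2−2·2−1=1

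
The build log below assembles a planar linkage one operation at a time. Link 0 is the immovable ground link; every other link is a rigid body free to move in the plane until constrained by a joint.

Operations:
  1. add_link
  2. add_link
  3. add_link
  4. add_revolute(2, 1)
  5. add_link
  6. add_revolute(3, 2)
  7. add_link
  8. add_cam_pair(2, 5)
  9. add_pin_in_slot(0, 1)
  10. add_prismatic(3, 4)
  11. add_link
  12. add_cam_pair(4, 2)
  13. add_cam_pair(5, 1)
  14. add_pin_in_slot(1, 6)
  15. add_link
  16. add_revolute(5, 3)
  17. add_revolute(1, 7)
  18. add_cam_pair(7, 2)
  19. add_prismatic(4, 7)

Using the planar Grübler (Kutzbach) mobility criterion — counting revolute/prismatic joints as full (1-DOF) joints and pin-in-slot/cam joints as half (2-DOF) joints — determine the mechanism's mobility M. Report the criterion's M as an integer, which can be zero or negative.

M = 3

L=1 J1=0 J2=0
add link → L=2 J1=0 J2=0
add link → L=3 J1=0 J2=0
add link → L=4 J1=0 J2=0
R@2,1 dof=1 J1 → L=4 J1=1 J2=0
add link → L=5 J1=1 J2=0
R@3,2 dof=1 J1 → L=5 J1=2 J2=0
add link → L=6 J1=2 J2=0
C@2,5 dof=2 J2 → L=6 J1=2 J2=1
PS@0,1 dof=2 J2 → L=6 J1=2 J2=2
P@3,4 dof=1 J1 → L=6 J1=3 J2=2
add link → L=7 J1=3 J2=2
C@4,2 dof=2 J2 → L=7 J1=3 J2=3
C@5,1 dof=2 J2 → L=7 J1=3 J2=4
PS@1,6 dof=2 J2 → L=7 J1=3 J2=5
add link → L=8 J1=3 J2=5
R@5,3 dof=1 J1 → L=8 J1=4 J2=5
R@1,7 dof=1 J1 → L=8 J1=5 J2=5
C@7,2 dof=2 J2 → L=8 J1=5 J2=6
P@4,7 dof=1 J1 → L=8 J1=6 J2=6
M=3(L−1)−2J1−J2=3·7−2·6−6=3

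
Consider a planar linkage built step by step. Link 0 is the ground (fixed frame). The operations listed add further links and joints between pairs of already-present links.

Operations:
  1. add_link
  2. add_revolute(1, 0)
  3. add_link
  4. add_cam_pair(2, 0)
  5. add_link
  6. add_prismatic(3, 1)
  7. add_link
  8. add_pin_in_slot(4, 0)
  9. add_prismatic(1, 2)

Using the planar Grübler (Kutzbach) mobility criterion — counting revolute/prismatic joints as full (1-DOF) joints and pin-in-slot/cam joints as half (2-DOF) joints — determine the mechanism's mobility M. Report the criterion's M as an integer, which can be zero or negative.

M = 4

ground; <1,0,0>
#1 <2,0,0>
R:1↔0 J1 <2,1,0>
#2 <3,1,0>
C:2↔0 J2 <3,1,1>
#3 <4,1,1>
P:3↔1 J1 <4,2,1>
#4 <5,2,1>
PS:4↔0 J2 <5,2,2>
P:1↔2 J1 <5,3,2>
3×4 − 2×3 − 1×2 = 4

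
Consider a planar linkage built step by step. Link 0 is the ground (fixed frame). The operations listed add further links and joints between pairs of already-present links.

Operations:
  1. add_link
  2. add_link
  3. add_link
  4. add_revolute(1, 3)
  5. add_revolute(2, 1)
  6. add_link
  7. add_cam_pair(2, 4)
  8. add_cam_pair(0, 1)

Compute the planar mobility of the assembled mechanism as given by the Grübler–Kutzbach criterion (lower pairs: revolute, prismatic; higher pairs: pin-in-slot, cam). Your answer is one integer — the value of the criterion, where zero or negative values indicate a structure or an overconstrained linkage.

M = 6

[1;0;0] (link 0 is ground)
L+ [2;0;0]
L+ [3;0;0]
L+ [4;0;0]
R(1,3)∈J1 [4;1;0]
R(2,1)∈J1 [4;2;0]
L+ [5;2;0]
C(2,4)∈J2 [5;2;1]
C(0,1)∈J2 [5;2;2]
mobility = 12 − 4 − 2 = 6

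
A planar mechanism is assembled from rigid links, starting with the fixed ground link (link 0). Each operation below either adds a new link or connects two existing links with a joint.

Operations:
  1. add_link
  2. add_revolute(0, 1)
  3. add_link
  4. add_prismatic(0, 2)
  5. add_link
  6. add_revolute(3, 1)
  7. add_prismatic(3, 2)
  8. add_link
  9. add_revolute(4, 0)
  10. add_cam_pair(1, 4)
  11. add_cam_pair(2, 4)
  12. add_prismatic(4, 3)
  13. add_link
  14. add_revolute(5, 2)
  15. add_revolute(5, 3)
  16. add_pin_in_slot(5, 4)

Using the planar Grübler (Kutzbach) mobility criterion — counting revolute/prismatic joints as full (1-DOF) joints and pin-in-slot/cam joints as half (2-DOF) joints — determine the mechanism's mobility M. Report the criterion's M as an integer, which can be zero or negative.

link 0 = ground. State L|J1|J2 = 1|0|0
+link1  2|0|0
R(0,1) f=1→J1  2|1|0
+link2  3|1|0
P(0,2) f=1→J1  3|2|0
+link3  4|2|0
R(3,1) f=1→J1  4|3|0
P(3,2) f=1→J1  4|4|0
+link4  5|4|0
R(4,0) f=1→J1  5|5|0
C(1,4) f=2→J2  5|5|1
C(2,4) f=2→J2  5|5|2
P(4,3) f=1→J1  5|6|2
+link5  6|6|2
R(5,2) f=1→J1  6|7|2
R(5,3) f=1→J1  6|8|2
PS(5,4) f=2→J2  6|8|3
M = 3(6−1)−2·8−3 = 15−16−3 = -4

M = -4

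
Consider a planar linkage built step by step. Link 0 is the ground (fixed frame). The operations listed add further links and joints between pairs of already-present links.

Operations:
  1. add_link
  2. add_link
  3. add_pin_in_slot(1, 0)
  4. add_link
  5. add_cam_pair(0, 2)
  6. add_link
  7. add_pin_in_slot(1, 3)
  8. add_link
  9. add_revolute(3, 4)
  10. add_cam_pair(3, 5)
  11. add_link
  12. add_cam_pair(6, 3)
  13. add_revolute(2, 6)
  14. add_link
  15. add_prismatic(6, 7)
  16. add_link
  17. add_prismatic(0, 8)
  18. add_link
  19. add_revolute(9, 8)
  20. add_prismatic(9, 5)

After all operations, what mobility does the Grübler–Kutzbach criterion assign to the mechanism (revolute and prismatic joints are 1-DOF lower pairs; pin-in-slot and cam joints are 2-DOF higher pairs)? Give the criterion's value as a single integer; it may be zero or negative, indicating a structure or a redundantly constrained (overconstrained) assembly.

M = 10

ground; <1,0,0>
#1 <2,0,0>
#2 <3,0,0>
PS:1↔0 J2 <3,0,1>
#3 <4,0,1>
C:0↔2 J2 <4,0,2>
#4 <5,0,2>
PS:1↔3 J2 <5,0,3>
#5 <6,0,3>
R:3↔4 J1 <6,1,3>
C:3↔5 J2 <6,1,4>
#6 <7,1,4>
C:6↔3 J2 <7,1,5>
R:2↔6 J1 <7,2,5>
#7 <8,2,5>
P:6↔7 J1 <8,3,5>
#8 <9,3,5>
P:0↔8 J1 <9,4,5>
#9 <10,4,5>
R:9↔8 J1 <10,5,5>
P:9↔5 J1 <10,6,5>
3×9 − 2×6 − 1×5 = 10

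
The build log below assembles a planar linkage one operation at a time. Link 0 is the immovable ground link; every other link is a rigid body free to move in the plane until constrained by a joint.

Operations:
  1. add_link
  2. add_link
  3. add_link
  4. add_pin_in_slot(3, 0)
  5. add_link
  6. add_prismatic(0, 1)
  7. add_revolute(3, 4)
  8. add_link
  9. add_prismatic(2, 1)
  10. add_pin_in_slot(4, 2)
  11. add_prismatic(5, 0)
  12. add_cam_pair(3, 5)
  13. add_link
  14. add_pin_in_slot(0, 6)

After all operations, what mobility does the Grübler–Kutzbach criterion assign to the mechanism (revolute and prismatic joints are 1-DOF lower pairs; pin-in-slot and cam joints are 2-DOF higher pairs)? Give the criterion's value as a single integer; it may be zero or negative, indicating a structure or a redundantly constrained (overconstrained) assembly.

link 0 = ground. State L|J1|J2 = 1|0|0
+link1  2|0|0
+link2  3|0|0
+link3  4|0|0
PS(3,0) f=2→J2  4|0|1
+link4  5|0|1
P(0,1) f=1→J1  5|1|1
R(3,4) f=1→J1  5|2|1
+link5  6|2|1
P(2,1) f=1→J1  6|3|1
PS(4,2) f=2→J2  6|3|2
P(5,0) f=1→J1  6|4|2
C(3,5) f=2→J2  6|4|3
+link6  7|4|3
PS(0,6) f=2→J2  7|4|4
M = 3(7−1)−2·4−4 = 18−8−4 = 6

M = 6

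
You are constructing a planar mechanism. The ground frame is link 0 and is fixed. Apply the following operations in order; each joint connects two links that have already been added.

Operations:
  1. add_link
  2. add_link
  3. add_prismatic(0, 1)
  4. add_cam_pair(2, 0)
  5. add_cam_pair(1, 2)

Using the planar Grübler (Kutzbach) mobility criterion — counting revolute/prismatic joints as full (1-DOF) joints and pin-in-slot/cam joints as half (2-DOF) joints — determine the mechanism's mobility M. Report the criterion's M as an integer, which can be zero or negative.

M = 2

L=1 J1=0 J2=0
add link → L=2 J1=0 J2=0
add link → L=3 J1=0 J2=0
P@0,1 dof=1 J1 → L=3 J1=1 J2=0
C@2,0 dof=2 J2 → L=3 J1=1 J2=1
C@1,2 dof=2 J2 → L=3 J1=1 J2=2
M=3(L−1)−2J1−J2=3·2−2·1−2=2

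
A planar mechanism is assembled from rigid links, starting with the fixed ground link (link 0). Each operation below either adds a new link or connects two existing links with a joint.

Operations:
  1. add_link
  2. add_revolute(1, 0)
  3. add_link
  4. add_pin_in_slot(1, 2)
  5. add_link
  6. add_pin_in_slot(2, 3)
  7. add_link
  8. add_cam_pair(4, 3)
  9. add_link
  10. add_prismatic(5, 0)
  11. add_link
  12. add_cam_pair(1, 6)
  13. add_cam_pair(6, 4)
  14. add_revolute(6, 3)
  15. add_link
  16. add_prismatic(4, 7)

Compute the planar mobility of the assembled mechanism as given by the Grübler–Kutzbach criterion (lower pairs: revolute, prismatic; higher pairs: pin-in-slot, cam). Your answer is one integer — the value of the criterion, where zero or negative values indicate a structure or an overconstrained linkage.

M = 8

L=1 J1=0 J2=0
add link → L=2 J1=0 J2=0
R@1,0 dof=1 J1 → L=2 J1=1 J2=0
add link → L=3 J1=1 J2=0
PS@1,2 dof=2 J2 → L=3 J1=1 J2=1
add link → L=4 J1=1 J2=1
PS@2,3 dof=2 J2 → L=4 J1=1 J2=2
add link → L=5 J1=1 J2=2
C@4,3 dof=2 J2 → L=5 J1=1 J2=3
add link → L=6 J1=1 J2=3
P@5,0 dof=1 J1 → L=6 J1=2 J2=3
add link → L=7 J1=2 J2=3
C@1,6 dof=2 J2 → L=7 J1=2 J2=4
C@6,4 dof=2 J2 → L=7 J1=2 J2=5
R@6,3 dof=1 J1 → L=7 J1=3 J2=5
add link → L=8 J1=3 J2=5
P@4,7 dof=1 J1 → L=8 J1=4 J2=5
M=3(L−1)−2J1−J2=3·7−2·4−5=8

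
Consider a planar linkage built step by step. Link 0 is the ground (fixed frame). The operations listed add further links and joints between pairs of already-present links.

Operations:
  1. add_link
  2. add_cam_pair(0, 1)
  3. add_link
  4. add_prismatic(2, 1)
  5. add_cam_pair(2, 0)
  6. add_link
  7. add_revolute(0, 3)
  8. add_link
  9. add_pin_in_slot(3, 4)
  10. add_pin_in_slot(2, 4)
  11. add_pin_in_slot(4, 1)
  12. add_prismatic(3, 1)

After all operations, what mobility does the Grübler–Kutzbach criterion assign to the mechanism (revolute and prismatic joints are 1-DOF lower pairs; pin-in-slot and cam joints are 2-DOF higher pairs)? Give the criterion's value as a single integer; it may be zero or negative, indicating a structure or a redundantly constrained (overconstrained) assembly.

M = 1

L=1 J1=0 J2=0
add link → L=2 J1=0 J2=0
C@0,1 dof=2 J2 → L=2 J1=0 J2=1
add link → L=3 J1=0 J2=1
P@2,1 dof=1 J1 → L=3 J1=1 J2=1
C@2,0 dof=2 J2 → L=3 J1=1 J2=2
add link → L=4 J1=1 J2=2
R@0,3 dof=1 J1 → L=4 J1=2 J2=2
add link → L=5 J1=2 J2=2
PS@3,4 dof=2 J2 → L=5 J1=2 J2=3
PS@2,4 dof=2 J2 → L=5 J1=2 J2=4
PS@4,1 dof=2 J2 → L=5 J1=2 J2=5
P@3,1 dof=1 J1 → L=5 J1=3 J2=5
M=3(L−1)−2J1−J2=3·4−2·3−5=1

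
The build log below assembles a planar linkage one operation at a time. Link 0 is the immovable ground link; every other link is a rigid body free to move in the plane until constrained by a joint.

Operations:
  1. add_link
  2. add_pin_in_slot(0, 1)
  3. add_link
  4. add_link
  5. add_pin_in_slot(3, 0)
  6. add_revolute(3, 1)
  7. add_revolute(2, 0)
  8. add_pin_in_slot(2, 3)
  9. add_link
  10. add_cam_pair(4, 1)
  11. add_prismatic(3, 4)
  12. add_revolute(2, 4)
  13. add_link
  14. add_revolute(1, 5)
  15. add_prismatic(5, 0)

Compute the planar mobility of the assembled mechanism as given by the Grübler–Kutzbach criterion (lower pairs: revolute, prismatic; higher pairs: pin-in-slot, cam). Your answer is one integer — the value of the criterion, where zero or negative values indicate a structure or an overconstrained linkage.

[1;0;0] (link 0 is ground)
L+ [2;0;0]
PS(0,1)∈J2 [2;0;1]
L+ [3;0;1]
L+ [4;0;1]
PS(3,0)∈J2 [4;0;2]
R(3,1)∈J1 [4;1;2]
R(2,0)∈J1 [4;2;2]
PS(2,3)∈J2 [4;2;3]
L+ [5;2;3]
C(4,1)∈J2 [5;2;4]
P(3,4)∈J1 [5;3;4]
R(2,4)∈J1 [5;4;4]
L+ [6;4;4]
R(1,5)∈J1 [6;5;4]
P(5,0)∈J1 [6;6;4]
mobility = 15 − 12 − 4 = -1

M = -1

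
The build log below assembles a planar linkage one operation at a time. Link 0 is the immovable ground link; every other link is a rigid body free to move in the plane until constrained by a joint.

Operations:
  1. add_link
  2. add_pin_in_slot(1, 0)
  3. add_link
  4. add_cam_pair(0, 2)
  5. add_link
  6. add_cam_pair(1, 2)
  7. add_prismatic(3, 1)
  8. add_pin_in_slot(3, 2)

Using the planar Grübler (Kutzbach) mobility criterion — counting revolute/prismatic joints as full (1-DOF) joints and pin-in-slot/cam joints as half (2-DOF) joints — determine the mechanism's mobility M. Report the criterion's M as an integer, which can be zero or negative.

link 0 = ground. State L|J1|J2 = 1|0|0
+link1  2|0|0
PS(1,0) f=2→J2  2|0|1
+link2  3|0|1
C(0,2) f=2→J2  3|0|2
+link3  4|0|2
C(1,2) f=2→J2  4|0|3
P(3,1) f=1→J1  4|1|3
PS(3,2) f=2→J2  4|1|4
M = 3(4−1)−2·1−4 = 9−2−4 = 3

M = 3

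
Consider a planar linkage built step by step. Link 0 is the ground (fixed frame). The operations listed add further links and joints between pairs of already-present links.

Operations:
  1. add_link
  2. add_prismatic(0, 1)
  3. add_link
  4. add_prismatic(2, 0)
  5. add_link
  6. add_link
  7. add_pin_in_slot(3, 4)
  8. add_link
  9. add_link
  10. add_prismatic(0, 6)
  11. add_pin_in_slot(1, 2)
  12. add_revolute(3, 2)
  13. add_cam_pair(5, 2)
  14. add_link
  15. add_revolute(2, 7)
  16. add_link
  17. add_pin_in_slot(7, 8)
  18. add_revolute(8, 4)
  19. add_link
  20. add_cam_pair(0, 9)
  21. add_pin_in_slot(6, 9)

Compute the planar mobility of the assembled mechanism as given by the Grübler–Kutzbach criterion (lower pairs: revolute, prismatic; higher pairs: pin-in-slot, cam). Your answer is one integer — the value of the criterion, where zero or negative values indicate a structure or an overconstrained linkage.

ground; <1,0,0>
#1 <2,0,0>
P:0↔1 J1 <2,1,0>
#2 <3,1,0>
P:2↔0 J1 <3,2,0>
#3 <4,2,0>
#4 <5,2,0>
PS:3↔4 J2 <5,2,1>
#5 <6,2,1>
#6 <7,2,1>
P:0↔6 J1 <7,3,1>
PS:1↔2 J2 <7,3,2>
R:3↔2 J1 <7,4,2>
C:5↔2 J2 <7,4,3>
#7 <8,4,3>
R:2↔7 J1 <8,5,3>
#8 <9,5,3>
PS:7↔8 J2 <9,5,4>
R:8↔4 J1 <9,6,4>
#9 <10,6,4>
C:0↔9 J2 <10,6,5>
PS:6↔9 J2 <10,6,6>
3×9 − 2×6 − 1×6 = 9

M = 9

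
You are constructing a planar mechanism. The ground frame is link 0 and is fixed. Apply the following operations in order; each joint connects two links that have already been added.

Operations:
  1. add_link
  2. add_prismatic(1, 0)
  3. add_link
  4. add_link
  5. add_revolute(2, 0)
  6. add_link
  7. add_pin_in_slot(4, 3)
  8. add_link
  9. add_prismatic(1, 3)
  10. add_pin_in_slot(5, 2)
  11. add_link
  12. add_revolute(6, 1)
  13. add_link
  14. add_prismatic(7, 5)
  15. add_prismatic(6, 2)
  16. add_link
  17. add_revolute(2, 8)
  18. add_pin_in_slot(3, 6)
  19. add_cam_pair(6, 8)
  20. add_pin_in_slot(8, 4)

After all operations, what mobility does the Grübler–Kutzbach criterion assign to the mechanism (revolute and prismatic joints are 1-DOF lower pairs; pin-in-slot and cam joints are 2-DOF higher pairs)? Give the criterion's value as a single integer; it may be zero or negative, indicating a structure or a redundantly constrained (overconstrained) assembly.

link 0 = ground. State L|J1|J2 = 1|0|0
+link1  2|0|0
P(1,0) f=1→J1  2|1|0
+link2  3|1|0
+link3  4|1|0
R(2,0) f=1→J1  4|2|0
+link4  5|2|0
PS(4,3) f=2→J2  5|2|1
+link5  6|2|1
P(1,3) f=1→J1  6|3|1
PS(5,2) f=2→J2  6|3|2
+link6  7|3|2
R(6,1) f=1→J1  7|4|2
+link7  8|4|2
P(7,5) f=1→J1  8|5|2
P(6,2) f=1→J1  8|6|2
+link8  9|6|2
R(2,8) f=1→J1  9|7|2
PS(3,6) f=2→J2  9|7|3
C(6,8) f=2→J2  9|7|4
PS(8,4) f=2→J2  9|7|5
M = 3(9−1)−2·7−5 = 24−14−5 = 5

M = 5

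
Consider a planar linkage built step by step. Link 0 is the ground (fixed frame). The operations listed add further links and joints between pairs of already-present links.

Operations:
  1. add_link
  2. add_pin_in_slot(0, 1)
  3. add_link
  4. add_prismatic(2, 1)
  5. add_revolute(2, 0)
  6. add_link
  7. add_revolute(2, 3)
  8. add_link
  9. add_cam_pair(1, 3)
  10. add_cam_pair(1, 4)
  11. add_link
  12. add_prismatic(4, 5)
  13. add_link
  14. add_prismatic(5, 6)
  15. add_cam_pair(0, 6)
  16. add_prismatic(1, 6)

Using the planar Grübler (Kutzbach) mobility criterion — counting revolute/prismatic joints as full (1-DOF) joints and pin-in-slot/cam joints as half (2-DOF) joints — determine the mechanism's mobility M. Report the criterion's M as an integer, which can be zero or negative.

(L,J1,J2)=(1,0,0); link0 fixed
link1: (2,0,0)
PS 0-1 [J2]: (2,0,1)
link2: (3,0,1)
P 2-1 [J1]: (3,1,1)
R 2-0 [J1]: (3,2,1)
link3: (4,2,1)
R 2-3 [J1]: (4,3,1)
link4: (5,3,1)
C 1-3 [J2]: (5,3,2)
C 1-4 [J2]: (5,3,3)
link5: (6,3,3)
P 4-5 [J1]: (6,4,3)
link6: (7,4,3)
P 5-6 [J1]: (7,5,3)
C 0-6 [J2]: (7,5,4)
P 1-6 [J1]: (7,6,4)
Grübler: 3·6 − 2·6 − 4 = 2

M = 2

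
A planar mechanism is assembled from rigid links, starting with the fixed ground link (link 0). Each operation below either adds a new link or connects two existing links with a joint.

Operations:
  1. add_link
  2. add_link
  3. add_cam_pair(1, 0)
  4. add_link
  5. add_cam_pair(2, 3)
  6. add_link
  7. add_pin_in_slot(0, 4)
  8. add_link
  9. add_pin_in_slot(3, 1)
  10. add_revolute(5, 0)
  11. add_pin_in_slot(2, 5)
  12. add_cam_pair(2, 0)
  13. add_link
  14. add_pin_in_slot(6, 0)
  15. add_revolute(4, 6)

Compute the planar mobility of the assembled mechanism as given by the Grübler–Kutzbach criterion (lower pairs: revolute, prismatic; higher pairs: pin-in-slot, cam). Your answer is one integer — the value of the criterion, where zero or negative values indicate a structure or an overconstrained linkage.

M = 7

L=1 J1=0 J2=0
add link → L=2 J1=0 J2=0
add link → L=3 J1=0 J2=0
C@1,0 dof=2 J2 → L=3 J1=0 J2=1
add link → L=4 J1=0 J2=1
C@2,3 dof=2 J2 → L=4 J1=0 J2=2
add link → L=5 J1=0 J2=2
PS@0,4 dof=2 J2 → L=5 J1=0 J2=3
add link → L=6 J1=0 J2=3
PS@3,1 dof=2 J2 → L=6 J1=0 J2=4
R@5,0 dof=1 J1 → L=6 J1=1 J2=4
PS@2,5 dof=2 J2 → L=6 J1=1 J2=5
C@2,0 dof=2 J2 → L=6 J1=1 J2=6
add link → L=7 J1=1 J2=6
PS@6,0 dof=2 J2 → L=7 J1=1 J2=7
R@4,6 dof=1 J1 → L=7 J1=2 J2=7
M=3(L−1)−2J1−J2=3·6−2·2−7=7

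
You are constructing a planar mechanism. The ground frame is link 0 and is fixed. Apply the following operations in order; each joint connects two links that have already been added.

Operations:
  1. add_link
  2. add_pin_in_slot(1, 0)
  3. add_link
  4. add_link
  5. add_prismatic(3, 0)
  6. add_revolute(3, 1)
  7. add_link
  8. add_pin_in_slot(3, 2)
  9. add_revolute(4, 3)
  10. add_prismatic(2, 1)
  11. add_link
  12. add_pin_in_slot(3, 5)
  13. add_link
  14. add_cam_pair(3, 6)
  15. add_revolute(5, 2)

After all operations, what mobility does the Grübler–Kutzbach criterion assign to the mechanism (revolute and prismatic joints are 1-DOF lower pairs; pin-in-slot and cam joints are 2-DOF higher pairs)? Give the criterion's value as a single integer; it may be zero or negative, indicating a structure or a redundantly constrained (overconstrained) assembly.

ground; <1,0,0>
#1 <2,0,0>
PS:1↔0 J2 <2,0,1>
#2 <3,0,1>
#3 <4,0,1>
P:3↔0 J1 <4,1,1>
R:3↔1 J1 <4,2,1>
#4 <5,2,1>
PS:3↔2 J2 <5,2,2>
R:4↔3 J1 <5,3,2>
P:2↔1 J1 <5,4,2>
#5 <6,4,2>
PS:3↔5 J2 <6,4,3>
#6 <7,4,3>
C:3↔6 J2 <7,4,4>
R:5↔2 J1 <7,5,4>
3×6 − 2×5 − 1×4 = 4

M = 4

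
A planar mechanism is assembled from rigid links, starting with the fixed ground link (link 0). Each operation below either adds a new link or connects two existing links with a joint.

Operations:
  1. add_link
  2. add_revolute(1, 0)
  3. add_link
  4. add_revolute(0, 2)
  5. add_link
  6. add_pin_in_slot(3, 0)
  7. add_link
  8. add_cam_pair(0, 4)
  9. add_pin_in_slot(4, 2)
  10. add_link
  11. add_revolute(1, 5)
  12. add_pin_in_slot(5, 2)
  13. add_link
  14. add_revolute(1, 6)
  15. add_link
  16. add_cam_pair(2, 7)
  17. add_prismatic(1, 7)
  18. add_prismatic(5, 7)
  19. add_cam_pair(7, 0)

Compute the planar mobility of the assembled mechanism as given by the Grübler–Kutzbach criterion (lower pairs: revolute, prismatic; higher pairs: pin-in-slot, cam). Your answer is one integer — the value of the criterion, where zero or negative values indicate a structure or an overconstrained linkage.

(L,J1,J2)=(1,0,0); link0 fixed
link1: (2,0,0)
R 1-0 [J1]: (2,1,0)
link2: (3,1,0)
R 0-2 [J1]: (3,2,0)
link3: (4,2,0)
PS 3-0 [J2]: (4,2,1)
link4: (5,2,1)
C 0-4 [J2]: (5,2,2)
PS 4-2 [J2]: (5,2,3)
link5: (6,2,3)
R 1-5 [J1]: (6,3,3)
PS 5-2 [J2]: (6,3,4)
link6: (7,3,4)
R 1-6 [J1]: (7,4,4)
link7: (8,4,4)
C 2-7 [J2]: (8,4,5)
P 1-7 [J1]: (8,5,5)
P 5-7 [J1]: (8,6,5)
C 7-0 [J2]: (8,6,6)
Grübler: 3·7 − 2·6 − 6 = 3

M = 3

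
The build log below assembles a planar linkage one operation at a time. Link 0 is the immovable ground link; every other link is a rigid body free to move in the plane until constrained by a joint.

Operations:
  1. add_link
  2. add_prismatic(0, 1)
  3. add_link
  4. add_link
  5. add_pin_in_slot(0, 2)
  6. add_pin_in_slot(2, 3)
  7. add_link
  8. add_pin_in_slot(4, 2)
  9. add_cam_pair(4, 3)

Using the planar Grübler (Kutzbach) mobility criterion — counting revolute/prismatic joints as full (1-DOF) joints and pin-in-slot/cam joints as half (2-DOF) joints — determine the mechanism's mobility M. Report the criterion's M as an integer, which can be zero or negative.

M = 6

(L,J1,J2)=(1,0,0); link0 fixed
link1: (2,0,0)
P 0-1 [J1]: (2,1,0)
link2: (3,1,0)
link3: (4,1,0)
PS 0-2 [J2]: (4,1,1)
PS 2-3 [J2]: (4,1,2)
link4: (5,1,2)
PS 4-2 [J2]: (5,1,3)
C 4-3 [J2]: (5,1,4)
Grübler: 3·4 − 2·1 − 4 = 6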